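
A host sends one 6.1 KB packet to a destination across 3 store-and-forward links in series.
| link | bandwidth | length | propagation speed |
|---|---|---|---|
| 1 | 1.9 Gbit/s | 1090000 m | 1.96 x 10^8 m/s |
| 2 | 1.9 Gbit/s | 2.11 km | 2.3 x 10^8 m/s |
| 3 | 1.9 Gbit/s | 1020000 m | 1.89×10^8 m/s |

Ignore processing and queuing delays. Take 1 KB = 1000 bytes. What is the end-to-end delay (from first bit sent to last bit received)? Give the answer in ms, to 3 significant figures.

L = 48800 bits.
Transmission delay per hop = L/R = 48800/1900000000 = 0.0256842 ms; 3 hops → 0.0770526 ms.
Propagation delays (d/s per hop): 5.56122, 0.00917391, 5.39683 ms; sum = 10.9672 ms.
End-to-end = 11.0 ms.

11.0 ms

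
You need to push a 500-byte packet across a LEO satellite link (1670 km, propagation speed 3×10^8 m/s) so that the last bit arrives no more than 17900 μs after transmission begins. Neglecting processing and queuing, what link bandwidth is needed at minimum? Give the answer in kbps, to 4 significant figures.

324.3 kbps

L = 4000 bits.
Propagation delay = 1670000 / 300000000 = 5566.67 μs.
Transmission budget = 17900 − 5566.67 = 12333.3 μs.
R ≥ L / t_tx = 4000 bits / 0.0123333 s = 324.3 kbps.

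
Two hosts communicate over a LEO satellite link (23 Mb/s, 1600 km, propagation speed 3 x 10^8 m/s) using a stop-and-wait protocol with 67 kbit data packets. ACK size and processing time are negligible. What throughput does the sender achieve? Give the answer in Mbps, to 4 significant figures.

t_tx = L/R = 67000/23000000 = 0.00291304 s.
t_prop = 1600000/300000000 = 0.00533333 s; RTT = 0.0106667 s.
Cycle = t_tx + RTT = 0.0135797 s.
Throughput = L / cycle = 67000 / 0.0135797 = 4.934 Mbps.

4.934 Mbps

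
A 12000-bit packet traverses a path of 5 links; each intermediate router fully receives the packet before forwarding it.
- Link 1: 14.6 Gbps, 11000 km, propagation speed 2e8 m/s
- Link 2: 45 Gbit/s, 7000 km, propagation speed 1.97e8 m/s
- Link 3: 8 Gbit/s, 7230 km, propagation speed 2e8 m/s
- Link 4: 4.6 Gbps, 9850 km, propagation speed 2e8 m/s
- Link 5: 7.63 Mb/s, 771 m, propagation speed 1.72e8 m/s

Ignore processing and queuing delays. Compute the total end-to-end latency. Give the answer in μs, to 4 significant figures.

177500 μs

Transmission delays (L/R per hop): 0.821918, 0.266667, 1.5, 2.6087, 1572.74 μs; sum = 1577.94 μs.
Propagation delays (d/s per hop): 55000, 35533, 36150, 49250, 4.48256 μs; sum = 175937 μs.
End-to-end = 177500 μs.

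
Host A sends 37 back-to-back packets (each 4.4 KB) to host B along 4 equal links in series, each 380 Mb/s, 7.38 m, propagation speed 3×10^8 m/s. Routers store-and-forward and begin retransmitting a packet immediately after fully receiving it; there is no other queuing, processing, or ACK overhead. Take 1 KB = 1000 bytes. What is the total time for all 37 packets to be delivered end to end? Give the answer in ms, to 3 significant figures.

3.71 ms

Per-hop transmission t_tx = L/R = 35200/380000000 = 0.0926316 ms.
Per-hop propagation t_prop = 7.38/300000000 = 2.46e-05 ms.
Pipeline fill: first packet needs 4·t_tx to clear all hops; remaining 36 packets each add one t_tx.
Total = (4+37-1)·t_tx + 4·t_prop = 40·0.0926316 + 4·2.46e-05 = 3.71 ms.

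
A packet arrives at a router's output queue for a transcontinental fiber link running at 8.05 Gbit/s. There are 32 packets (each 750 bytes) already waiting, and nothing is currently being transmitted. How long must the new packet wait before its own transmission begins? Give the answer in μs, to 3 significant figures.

23.9 μs

Each queued packet: L/R = 6000/8.05e+09 = 0.745342 μs.
32 queued → 23.8509 μs.
Queuing delay = 23.9 μs.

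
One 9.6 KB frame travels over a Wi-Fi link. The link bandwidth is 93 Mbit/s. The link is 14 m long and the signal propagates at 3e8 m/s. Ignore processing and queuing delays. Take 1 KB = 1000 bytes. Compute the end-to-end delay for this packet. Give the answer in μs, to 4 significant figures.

825.9 μs

L = 76800 bits.
Transmission delay = L/R = 76800 / 93000000 = 825.806 μs.
Propagation delay = d/s = 14 m / 300000000 m/s = 0.0466667 μs.
Total = 825.9 μs.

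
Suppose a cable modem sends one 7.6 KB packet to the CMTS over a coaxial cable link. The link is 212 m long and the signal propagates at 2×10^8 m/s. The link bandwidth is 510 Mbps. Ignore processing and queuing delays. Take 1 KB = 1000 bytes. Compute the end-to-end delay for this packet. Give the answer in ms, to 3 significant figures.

0.120 ms

L = 60800 bits.
Transmission delay = L/R = 60800 / 510000000 = 0.119216 ms.
Propagation delay = d/s = 212 m / 200000000 m/s = 0.00106 ms.
Total = 0.120 ms.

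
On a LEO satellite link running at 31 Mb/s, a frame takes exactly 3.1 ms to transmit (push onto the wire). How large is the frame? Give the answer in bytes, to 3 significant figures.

L = R × t_tx = 31000000 b/s × 0.0031 s = 96100 bits.
In bytes: 96100 / 8 = 12000 bytes.

12000 bytes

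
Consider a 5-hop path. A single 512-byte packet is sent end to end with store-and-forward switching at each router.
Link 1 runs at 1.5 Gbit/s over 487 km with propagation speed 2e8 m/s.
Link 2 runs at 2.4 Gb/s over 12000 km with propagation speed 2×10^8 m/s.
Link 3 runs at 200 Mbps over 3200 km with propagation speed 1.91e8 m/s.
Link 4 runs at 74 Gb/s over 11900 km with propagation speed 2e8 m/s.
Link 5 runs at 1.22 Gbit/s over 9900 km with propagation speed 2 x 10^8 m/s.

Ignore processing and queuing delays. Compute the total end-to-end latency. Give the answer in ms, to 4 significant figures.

188.2 ms

L = 512 × 8 = 4096 bits.
Transmission delays (L/R per hop): 0.00273067, 0.00170667, 0.02048, 5.53514e-05, 0.00335738 ms; sum = 0.0283301 ms.
Propagation delays (d/s per hop): 2.435, 60, 16.7539, 59.5, 49.5 ms; sum = 188.189 ms.
End-to-end = 188.2 ms.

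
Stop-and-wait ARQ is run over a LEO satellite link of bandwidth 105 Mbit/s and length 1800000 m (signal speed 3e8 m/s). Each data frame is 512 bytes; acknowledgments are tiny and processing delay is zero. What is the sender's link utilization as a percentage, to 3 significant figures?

t_tx = L/R = 4096/105000000 = 3.90095e-05 s.
t_prop = 1800000/300000000 = 0.006 s; RTT = 0.012 s.
Cycle = t_tx + RTT = 0.012039 s.
Utilization = t_tx / cycle = 3.90095e-05/0.012039 = 0.324 %.

0.324 %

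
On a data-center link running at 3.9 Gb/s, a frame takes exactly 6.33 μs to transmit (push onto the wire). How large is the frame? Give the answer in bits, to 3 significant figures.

L = R × t_tx = 3900000000 b/s × 6.33e-06 s = 24687 bits.

24700 bits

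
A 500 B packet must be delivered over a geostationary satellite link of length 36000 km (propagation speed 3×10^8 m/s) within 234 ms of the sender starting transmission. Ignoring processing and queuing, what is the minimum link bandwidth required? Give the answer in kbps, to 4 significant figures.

35.09 kbps

L = 4000 bits.
Propagation delay = 36000000 / 300000000 = 120 ms.
Transmission budget = 234 − 120 = 114 ms.
R ≥ L / t_tx = 4000 bits / 0.114 s = 35.09 kbps.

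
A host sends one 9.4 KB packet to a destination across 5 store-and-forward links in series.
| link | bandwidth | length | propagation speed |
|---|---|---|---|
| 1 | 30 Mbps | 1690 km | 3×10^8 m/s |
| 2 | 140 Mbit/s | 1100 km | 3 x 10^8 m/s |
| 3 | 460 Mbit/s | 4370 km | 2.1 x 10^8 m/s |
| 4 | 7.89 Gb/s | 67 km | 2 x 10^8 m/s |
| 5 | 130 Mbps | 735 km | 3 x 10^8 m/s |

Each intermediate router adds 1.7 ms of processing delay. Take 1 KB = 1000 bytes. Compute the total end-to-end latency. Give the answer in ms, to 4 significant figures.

L = 75200 bits.
Transmission delays (L/R per hop): 2.50667, 0.537143, 0.163478, 0.00953105, 0.578462 ms; sum = 3.79528 ms.
Propagation delays (d/s per hop): 5.63333, 3.66667, 20.8095, 0.335, 2.45 ms; sum = 32.8945 ms.
Processing at 4 router(s): 4 × 1.7 ms = 6.8 ms.
End-to-end = 43.49 ms.

43.49 ms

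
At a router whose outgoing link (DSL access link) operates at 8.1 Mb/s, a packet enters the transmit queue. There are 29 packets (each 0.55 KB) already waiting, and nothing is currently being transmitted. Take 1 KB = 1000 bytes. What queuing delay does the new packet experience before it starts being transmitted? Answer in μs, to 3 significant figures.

15800 μs

Each queued packet: L/R = 4400/8100000 = 543.21 μs.
29 queued → 15753.1 μs.
Queuing delay = 15800 μs.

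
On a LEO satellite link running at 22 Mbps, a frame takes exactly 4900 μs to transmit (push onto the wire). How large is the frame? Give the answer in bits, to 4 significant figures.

L = R × t_tx = 22000000 b/s × 0.0049 s = 107800 bits.

107800 bits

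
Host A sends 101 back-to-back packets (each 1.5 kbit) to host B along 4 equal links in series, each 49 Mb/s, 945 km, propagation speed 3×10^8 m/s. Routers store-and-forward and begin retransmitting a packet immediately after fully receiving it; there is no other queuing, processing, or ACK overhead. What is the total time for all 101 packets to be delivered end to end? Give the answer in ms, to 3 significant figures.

Per-hop transmission t_tx = L/R = 1500/49000000 = 0.0306122 ms.
Per-hop propagation t_prop = 945000/300000000 = 3.15 ms.
Pipeline fill: first packet needs 4·t_tx to clear all hops; remaining 100 packets each add one t_tx.
Total = (4+101-1)·t_tx + 4·t_prop = 104·0.0306122 + 4·3.15 = 15.8 ms.

15.8 ms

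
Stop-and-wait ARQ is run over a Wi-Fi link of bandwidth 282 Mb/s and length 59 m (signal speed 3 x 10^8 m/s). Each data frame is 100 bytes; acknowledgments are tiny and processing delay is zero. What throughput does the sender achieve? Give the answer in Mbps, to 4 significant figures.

247.7 Mbps

t_tx = L/R = 800/282000000 = 2.83688e-06 s.
t_prop = 59/300000000 = 1.96667e-07 s; RTT = 3.93333e-07 s.
Cycle = t_tx + RTT = 3.23021e-06 s.
Throughput = L / cycle = 800 / 3.23021e-06 = 247.7 Mbps.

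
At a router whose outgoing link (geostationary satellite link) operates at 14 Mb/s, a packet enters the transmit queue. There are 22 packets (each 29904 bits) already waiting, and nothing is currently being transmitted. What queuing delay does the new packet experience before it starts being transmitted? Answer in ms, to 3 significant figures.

47.0 ms

Each queued packet: L/R = 29904/14000000 = 2.136 ms.
22 queued → 46.992 ms.
Queuing delay = 47.0 ms.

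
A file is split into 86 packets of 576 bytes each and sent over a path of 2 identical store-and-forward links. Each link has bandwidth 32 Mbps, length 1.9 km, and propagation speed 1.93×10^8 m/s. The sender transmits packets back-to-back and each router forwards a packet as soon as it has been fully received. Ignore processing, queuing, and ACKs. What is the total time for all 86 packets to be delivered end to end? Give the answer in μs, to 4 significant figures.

Per-hop transmission t_tx = L/R = 4608/32000000 = 144 μs.
Per-hop propagation t_prop = 1900/193000000 = 9.84456 μs.
Pipeline fill: first packet needs 2·t_tx to clear all hops; remaining 85 packets each add one t_tx.
Total = (2+86-1)·t_tx + 2·t_prop = 87·144 + 2·9.84456 = 12550 μs.

12550 μs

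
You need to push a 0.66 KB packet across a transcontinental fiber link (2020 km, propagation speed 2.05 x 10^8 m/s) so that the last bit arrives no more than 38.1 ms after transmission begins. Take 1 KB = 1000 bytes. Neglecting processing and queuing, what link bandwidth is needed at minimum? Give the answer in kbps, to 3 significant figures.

L = 5280 bits.
Propagation delay = 2020000 / 2.05e+08 = 9.85366 ms.
Transmission budget = 38.1 − 9.85366 = 28.2463 ms.
R ≥ L / t_tx = 5280 bits / 0.0282463 s = 187 kbps.

187 kbps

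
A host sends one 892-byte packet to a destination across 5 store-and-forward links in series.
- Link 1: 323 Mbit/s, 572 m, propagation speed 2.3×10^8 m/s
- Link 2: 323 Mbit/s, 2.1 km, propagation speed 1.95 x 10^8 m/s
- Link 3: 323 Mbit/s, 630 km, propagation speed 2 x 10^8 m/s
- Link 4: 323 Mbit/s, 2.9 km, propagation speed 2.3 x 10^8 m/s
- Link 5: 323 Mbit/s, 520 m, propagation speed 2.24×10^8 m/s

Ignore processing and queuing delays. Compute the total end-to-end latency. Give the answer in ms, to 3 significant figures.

L = 892 × 8 = 7136 bits.
Transmission delay per hop = L/R = 7136/323000000 = 0.0220929 ms; 5 hops → 0.110464 ms.
Propagation delays (d/s per hop): 0.00248696, 0.0107692, 3.15, 0.0126087, 0.00232143 ms; sum = 3.17819 ms.
End-to-end = 3.29 ms.

3.29 ms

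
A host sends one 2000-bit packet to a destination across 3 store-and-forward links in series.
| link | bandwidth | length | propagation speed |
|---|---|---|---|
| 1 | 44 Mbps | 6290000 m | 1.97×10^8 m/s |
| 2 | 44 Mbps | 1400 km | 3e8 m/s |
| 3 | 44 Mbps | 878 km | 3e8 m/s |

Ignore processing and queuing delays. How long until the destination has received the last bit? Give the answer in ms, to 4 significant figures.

39.66 ms

Transmission delay per hop = L/R = 2000/44000000 = 0.0454545 ms; 3 hops → 0.136364 ms.
Propagation delays (d/s per hop): 31.9289, 4.66667, 2.92667 ms; sum = 39.5223 ms.
End-to-end = 39.66 ms.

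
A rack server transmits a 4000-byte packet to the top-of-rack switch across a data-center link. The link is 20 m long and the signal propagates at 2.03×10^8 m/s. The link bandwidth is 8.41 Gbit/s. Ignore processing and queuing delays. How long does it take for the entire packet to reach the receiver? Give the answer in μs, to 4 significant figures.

L = 4000 × 8 = 32000 bits.
Transmission delay = L/R = 32000 / 8410000000 = 3.80499 μs.
Propagation delay = d/s = 20 m / 2.03e+08 m/s = 0.0985222 μs.
Total = 3.904 μs.

3.904 μs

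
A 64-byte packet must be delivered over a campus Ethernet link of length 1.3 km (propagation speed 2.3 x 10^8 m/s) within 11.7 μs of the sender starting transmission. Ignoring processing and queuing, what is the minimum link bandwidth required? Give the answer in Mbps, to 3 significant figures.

L = 512 bits.
Propagation delay = 1300 / 2.3e+08 = 5.65217 μs.
Transmission budget = 11.7 − 5.65217 = 6.04783 μs.
R ≥ L / t_tx = 512 bits / 6.04783e-06 s = 84.7 Mbps.

84.7 Mbps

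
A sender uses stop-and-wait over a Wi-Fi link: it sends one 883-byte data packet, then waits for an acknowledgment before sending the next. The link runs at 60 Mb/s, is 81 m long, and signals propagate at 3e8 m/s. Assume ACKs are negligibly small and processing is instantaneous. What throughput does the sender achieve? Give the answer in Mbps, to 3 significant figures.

t_tx = L/R = 7064/60000000 = 0.000117733 s.
t_prop = 81/300000000 = 2.7e-07 s; RTT = 5.4e-07 s.
Cycle = t_tx + RTT = 0.000118273 s.
Throughput = L / cycle = 7064 / 0.000118273 = 59.7 Mbps.

59.7 Mbps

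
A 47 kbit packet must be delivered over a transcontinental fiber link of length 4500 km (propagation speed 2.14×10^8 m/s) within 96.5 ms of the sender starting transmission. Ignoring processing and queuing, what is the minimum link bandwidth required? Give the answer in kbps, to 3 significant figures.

Propagation delay = 4500000 / 214000000 = 21.028 ms.
Transmission budget = 96.5 − 21.028 = 75.472 ms.
R ≥ L / t_tx = 47000 bits / 0.075472 s = 623 kbps.

623 kbps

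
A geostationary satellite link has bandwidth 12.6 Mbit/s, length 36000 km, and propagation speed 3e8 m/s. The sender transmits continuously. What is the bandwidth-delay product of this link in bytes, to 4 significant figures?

Propagation delay = 36000000 / 300000000 = 0.12 s.
BDP = R × t_prop = 12600000 × 0.12 = 1512000 bits.
In bytes: 1512000/8 = 189000 bytes.

189000 bytes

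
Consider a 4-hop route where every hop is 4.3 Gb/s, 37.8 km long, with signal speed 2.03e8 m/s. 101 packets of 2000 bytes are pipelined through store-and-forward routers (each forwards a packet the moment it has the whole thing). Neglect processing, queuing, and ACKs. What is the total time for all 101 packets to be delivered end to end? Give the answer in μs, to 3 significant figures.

1130 μs

Per-hop transmission t_tx = L/R = 16000/4300000000 = 3.72093 μs.
Per-hop propagation t_prop = 37800/2.03e+08 = 186.207 μs.
Pipeline fill: first packet needs 4·t_tx to clear all hops; remaining 100 packets each add one t_tx.
Total = (4+101-1)·t_tx + 4·t_prop = 104·3.72093 + 4·186.207 = 1130 μs.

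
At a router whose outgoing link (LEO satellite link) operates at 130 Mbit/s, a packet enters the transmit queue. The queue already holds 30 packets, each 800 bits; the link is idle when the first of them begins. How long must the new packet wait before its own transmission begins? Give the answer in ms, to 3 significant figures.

0.185 ms

Each queued packet: L/R = 800/130000000 = 0.00615385 ms.
30 queued → 0.184615 ms.
Queuing delay = 0.185 ms.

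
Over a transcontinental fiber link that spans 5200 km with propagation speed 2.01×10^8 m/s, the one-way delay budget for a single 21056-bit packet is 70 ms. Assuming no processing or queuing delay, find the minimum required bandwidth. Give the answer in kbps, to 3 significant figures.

Propagation delay = 5200000 / 2.01e+08 = 25.8706 ms.
Transmission budget = 70 − 25.8706 = 44.1294 ms.
R ≥ L / t_tx = 21056 bits / 0.0441294 s = 477 kbps.

477 kbps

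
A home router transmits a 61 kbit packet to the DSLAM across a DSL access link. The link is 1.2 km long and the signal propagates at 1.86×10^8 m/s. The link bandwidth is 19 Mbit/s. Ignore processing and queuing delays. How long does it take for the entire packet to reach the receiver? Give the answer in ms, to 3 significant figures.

3.22 ms

L = 61000 bits.
Transmission delay = L/R = 61000 / 19000000 = 3.21053 ms.
Propagation delay = d/s = 1200 m / 186000000 m/s = 0.00645161 ms.
Total = 3.22 ms.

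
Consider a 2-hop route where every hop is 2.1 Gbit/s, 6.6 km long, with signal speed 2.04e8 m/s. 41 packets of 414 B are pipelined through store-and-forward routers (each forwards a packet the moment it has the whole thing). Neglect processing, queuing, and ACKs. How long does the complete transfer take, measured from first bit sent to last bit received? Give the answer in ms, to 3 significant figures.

Per-hop transmission t_tx = L/R = 3312/2100000000 = 0.00157714 ms.
Per-hop propagation t_prop = 6600/204000000 = 0.0323529 ms.
Pipeline fill: first packet needs 2·t_tx to clear all hops; remaining 40 packets each add one t_tx.
Total = (2+41-1)·t_tx + 2·t_prop = 42·0.00157714 + 2·0.0323529 = 0.131 ms.

0.131 ms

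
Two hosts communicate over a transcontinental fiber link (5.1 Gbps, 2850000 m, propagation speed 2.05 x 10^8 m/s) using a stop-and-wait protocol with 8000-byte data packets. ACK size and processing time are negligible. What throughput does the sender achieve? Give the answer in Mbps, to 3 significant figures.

2.30 Mbps

t_tx = L/R = 64000/5100000000 = 1.2549e-05 s.
t_prop = 2850000/2.05e+08 = 0.0139024 s; RTT = 0.0278049 s.
Cycle = t_tx + RTT = 0.0278174 s.
Throughput = L / cycle = 64000 / 0.0278174 = 2.30 Mbps.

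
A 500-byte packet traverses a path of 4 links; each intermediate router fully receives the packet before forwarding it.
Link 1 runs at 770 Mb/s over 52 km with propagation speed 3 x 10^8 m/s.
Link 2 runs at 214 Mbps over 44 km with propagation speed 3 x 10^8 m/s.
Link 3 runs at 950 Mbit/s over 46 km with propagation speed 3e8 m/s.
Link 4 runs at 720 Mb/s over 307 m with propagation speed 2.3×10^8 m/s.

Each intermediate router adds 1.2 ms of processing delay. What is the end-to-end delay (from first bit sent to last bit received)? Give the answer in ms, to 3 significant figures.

4.11 ms

L = 500 × 8 = 4000 bits.
Transmission delays (L/R per hop): 0.00519481, 0.0186916, 0.00421053, 0.00555556 ms; sum = 0.0336525 ms.
Propagation delays (d/s per hop): 0.173333, 0.146667, 0.153333, 0.00133478 ms; sum = 0.474668 ms.
Processing at 3 router(s): 3 × 1.2 ms = 3.6 ms.
End-to-end = 4.11 ms.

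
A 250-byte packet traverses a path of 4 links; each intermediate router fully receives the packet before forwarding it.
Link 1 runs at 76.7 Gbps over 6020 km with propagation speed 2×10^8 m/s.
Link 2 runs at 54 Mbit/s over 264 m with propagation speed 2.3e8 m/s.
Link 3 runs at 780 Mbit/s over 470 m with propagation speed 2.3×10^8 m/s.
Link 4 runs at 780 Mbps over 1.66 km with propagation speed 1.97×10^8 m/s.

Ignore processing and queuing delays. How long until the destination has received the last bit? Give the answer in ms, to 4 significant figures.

30.15 ms

L = 250 × 8 = 2000 bits.
Transmission delays (L/R per hop): 2.60756e-05, 0.037037, 0.0025641, 0.0025641 ms; sum = 0.0421913 ms.
Propagation delays (d/s per hop): 30.1, 0.00114783, 0.00204348, 0.0084264 ms; sum = 30.1116 ms.
End-to-end = 30.15 ms.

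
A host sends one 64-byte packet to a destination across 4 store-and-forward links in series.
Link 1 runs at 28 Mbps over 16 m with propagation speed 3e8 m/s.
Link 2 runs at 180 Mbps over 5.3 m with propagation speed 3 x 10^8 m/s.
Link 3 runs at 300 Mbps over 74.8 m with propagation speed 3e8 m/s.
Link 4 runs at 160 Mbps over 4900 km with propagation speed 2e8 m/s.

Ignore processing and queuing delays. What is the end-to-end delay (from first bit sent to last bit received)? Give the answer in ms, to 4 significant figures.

L = 64 × 8 = 512 bits.
Transmission delays (L/R per hop): 0.0182857, 0.00284444, 0.00170667, 0.0032 ms; sum = 0.0260368 ms.
Propagation delays (d/s per hop): 5.33333e-05, 1.76667e-05, 0.000249333, 24.5 ms; sum = 24.5003 ms.
End-to-end = 24.53 ms.

24.53 ms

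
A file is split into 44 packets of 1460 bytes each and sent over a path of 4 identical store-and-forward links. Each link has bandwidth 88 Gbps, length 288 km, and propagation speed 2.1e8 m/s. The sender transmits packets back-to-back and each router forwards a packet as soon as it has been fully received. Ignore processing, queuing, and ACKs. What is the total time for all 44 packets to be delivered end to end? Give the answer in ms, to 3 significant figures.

Per-hop transmission t_tx = L/R = 11680/88000000000 = 0.000132727 ms.
Per-hop propagation t_prop = 288000/210000000 = 1.37143 ms.
Pipeline fill: first packet needs 4·t_tx to clear all hops; remaining 43 packets each add one t_tx.
Total = (4+44-1)·t_tx + 4·t_prop = 47·0.000132727 + 4·1.37143 = 5.49 ms.

5.49 ms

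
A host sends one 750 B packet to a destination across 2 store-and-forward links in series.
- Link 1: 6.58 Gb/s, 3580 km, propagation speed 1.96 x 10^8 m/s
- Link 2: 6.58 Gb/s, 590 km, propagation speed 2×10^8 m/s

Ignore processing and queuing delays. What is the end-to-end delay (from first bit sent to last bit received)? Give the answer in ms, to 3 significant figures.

21.2 ms

L = 750 × 8 = 6000 bits.
Transmission delay per hop = L/R = 6000/6580000000 = 0.000911854 ms; 2 hops → 0.00182371 ms.
Propagation delays (d/s per hop): 18.2653, 2.95 ms; sum = 21.2153 ms.
End-to-end = 21.2 ms.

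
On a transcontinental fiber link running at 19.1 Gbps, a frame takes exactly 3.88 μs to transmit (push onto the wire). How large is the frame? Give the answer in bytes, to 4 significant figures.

L = R × t_tx = 19100000000 b/s × 3.88e-06 s = 74108 bits.
In bytes: 74108 / 8 = 9264 bytes.

9264 bytes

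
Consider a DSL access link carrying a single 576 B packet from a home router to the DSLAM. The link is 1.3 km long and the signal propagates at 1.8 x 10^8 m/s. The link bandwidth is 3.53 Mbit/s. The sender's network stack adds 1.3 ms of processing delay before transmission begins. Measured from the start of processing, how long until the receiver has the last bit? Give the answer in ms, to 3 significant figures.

L = 576 × 8 = 4608 bits.
Transmission delay = L/R = 4608 / 3530000 = 1.30538 ms.
Propagation delay = d/s = 1300 m / 180000000 m/s = 0.00722222 ms.
Plus processing delay 1.3 ms = 1.3 ms.
Total = 2.61 ms.

2.61 ms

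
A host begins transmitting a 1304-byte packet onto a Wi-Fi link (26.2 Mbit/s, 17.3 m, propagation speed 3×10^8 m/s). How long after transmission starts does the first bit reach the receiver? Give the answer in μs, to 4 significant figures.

0.05767 μs

First bit experiences only propagation delay: d/s = 17.3/300000000 = 0.05767 μs.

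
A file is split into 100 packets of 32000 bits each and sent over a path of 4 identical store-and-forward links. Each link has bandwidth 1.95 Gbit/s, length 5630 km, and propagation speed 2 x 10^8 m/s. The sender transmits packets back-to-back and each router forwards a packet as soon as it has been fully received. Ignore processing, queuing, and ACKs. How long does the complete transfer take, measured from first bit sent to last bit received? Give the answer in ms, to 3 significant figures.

114 ms

Per-hop transmission t_tx = L/R = 32000/1950000000 = 0.0164103 ms.
Per-hop propagation t_prop = 5630000/200000000 = 28.15 ms.
Pipeline fill: first packet needs 4·t_tx to clear all hops; remaining 99 packets each add one t_tx.
Total = (4+100-1)·t_tx + 4·t_prop = 103·0.0164103 + 4·28.15 = 114 ms.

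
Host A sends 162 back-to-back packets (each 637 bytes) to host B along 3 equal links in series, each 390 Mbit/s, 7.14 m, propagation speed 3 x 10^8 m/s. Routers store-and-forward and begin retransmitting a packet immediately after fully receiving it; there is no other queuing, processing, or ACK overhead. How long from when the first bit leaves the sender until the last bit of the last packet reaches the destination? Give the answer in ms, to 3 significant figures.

Per-hop transmission t_tx = L/R = 5096/390000000 = 0.0130667 ms.
Per-hop propagation t_prop = 7.14/300000000 = 2.38e-05 ms.
Pipeline fill: first packet needs 3·t_tx to clear all hops; remaining 161 packets each add one t_tx.
Total = (3+162-1)·t_tx + 3·t_prop = 164·0.0130667 + 3·2.38e-05 = 2.14 ms.

2.14 ms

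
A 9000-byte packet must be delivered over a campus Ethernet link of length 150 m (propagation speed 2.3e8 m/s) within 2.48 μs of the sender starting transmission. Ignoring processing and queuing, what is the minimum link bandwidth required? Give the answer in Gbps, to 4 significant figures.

L = 72000 bits.
Propagation delay = 150 / 2.3e+08 = 0.652174 μs.
Transmission budget = 2.48 − 0.652174 = 1.82783 μs.
R ≥ L / t_tx = 72000 bits / 1.82783e-06 s = 39.39 Gbps.

39.39 Gbps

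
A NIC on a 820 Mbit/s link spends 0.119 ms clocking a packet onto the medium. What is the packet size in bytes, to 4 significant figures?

L = R × t_tx = 820000000 b/s × 0.000119 s = 97580 bits.
In bytes: 97580 / 8 = 12200 bytes.

12200 bytes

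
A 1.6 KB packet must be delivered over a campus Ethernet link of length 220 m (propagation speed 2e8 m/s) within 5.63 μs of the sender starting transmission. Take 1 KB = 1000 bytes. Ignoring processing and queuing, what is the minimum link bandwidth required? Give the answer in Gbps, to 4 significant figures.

2.826 Gbps

L = 12800 bits.
Propagation delay = 220 / 200000000 = 1.1 μs.
Transmission budget = 5.63 − 1.1 = 4.53 μs.
R ≥ L / t_tx = 12800 bits / 4.53e-06 s = 2.826 Gbps.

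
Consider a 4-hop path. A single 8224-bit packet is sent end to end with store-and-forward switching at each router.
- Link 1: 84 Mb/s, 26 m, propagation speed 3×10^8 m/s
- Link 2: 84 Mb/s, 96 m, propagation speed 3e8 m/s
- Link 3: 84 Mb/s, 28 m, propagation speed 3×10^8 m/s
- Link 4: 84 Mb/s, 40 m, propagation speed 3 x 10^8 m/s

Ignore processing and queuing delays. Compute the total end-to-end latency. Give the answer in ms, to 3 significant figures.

0.392 ms

Transmission delay per hop = L/R = 8224/84000000 = 0.0979048 ms; 4 hops → 0.391619 ms.
Propagation delays (d/s per hop): 8.66667e-05, 0.00032, 9.33333e-05, 0.000133333 ms; sum = 0.000633333 ms.
End-to-end = 0.392 ms.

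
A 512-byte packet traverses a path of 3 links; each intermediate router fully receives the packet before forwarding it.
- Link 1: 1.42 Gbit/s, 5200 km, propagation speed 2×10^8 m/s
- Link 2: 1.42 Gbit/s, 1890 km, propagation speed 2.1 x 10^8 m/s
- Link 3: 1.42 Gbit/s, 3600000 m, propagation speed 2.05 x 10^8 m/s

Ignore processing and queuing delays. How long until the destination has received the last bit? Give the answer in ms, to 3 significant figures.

52.6 ms

L = 512 × 8 = 4096 bits.
Transmission delay per hop = L/R = 4096/1420000000 = 0.00288451 ms; 3 hops → 0.00865352 ms.
Propagation delays (d/s per hop): 26, 9, 17.561 ms; sum = 52.561 ms.
End-to-end = 52.6 ms.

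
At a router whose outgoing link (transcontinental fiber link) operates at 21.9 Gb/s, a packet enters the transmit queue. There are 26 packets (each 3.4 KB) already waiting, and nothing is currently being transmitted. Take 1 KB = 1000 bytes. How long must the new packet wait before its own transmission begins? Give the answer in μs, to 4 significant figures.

Each queued packet: L/R = 27200/21900000000 = 1.24201 μs.
26 queued → 32.2922 μs.
Queuing delay = 32.29 μs.

32.29 μs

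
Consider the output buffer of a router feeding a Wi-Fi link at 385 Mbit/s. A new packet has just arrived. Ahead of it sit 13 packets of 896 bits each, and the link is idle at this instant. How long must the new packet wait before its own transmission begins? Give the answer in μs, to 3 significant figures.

30.3 μs

Each queued packet: L/R = 896/385000000 = 2.32727 μs.
13 queued → 30.2545 μs.
Queuing delay = 30.3 μs.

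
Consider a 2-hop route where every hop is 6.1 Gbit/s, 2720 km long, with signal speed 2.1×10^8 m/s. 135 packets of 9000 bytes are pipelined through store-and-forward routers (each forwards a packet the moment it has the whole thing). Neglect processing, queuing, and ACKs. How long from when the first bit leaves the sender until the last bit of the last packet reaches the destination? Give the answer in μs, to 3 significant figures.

27500 μs

Per-hop transmission t_tx = L/R = 72000/6100000000 = 11.8033 μs.
Per-hop propagation t_prop = 2720000/210000000 = 12952.4 μs.
Pipeline fill: first packet needs 2·t_tx to clear all hops; remaining 134 packets each add one t_tx.
Total = (2+135-1)·t_tx + 2·t_prop = 136·11.8033 + 2·12952.4 = 27500 μs.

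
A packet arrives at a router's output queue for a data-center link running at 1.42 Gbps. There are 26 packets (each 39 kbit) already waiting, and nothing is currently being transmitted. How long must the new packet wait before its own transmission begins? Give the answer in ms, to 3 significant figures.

0.714 ms

Each queued packet: L/R = 39000/1420000000 = 0.0274648 ms.
26 queued → 0.714085 ms.
Queuing delay = 0.714 ms.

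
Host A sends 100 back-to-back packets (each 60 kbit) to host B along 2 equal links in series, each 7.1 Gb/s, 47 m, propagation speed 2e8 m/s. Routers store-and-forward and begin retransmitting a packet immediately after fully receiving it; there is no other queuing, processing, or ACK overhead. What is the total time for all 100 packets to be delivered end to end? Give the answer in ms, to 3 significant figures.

Per-hop transmission t_tx = L/R = 60000/7100000000 = 0.0084507 ms.
Per-hop propagation t_prop = 47/200000000 = 0.000235 ms.
Pipeline fill: first packet needs 2·t_tx to clear all hops; remaining 99 packets each add one t_tx.
Total = (2+100-1)·t_tx + 2·t_prop = 101·0.0084507 + 2·0.000235 = 0.854 ms.

0.854 ms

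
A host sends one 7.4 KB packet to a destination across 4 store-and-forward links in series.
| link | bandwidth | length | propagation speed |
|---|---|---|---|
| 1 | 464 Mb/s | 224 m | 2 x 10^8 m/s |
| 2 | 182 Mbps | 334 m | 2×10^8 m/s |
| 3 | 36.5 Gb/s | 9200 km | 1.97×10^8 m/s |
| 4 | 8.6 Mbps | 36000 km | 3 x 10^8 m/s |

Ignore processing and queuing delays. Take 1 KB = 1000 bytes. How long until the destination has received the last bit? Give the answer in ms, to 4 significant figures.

L = 59200 bits.
Transmission delays (L/R per hop): 0.127586, 0.325275, 0.00162192, 6.88372 ms; sum = 7.3382 ms.
Propagation delays (d/s per hop): 0.00112, 0.00167, 46.7005, 120 ms; sum = 166.703 ms.
End-to-end = 174.0 ms.

174.0 ms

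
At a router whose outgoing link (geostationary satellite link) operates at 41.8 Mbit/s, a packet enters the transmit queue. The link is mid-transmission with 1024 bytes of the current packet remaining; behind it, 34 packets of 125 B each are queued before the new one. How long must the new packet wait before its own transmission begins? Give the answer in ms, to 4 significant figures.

1.009 ms

Each queued packet: L/R = 1000/41800000 = 0.0239234 ms.
34 queued → 0.813397 ms.
Plus remaining 8192 bits of current packet: 0.195981 ms.
Queuing delay = 1.009 ms.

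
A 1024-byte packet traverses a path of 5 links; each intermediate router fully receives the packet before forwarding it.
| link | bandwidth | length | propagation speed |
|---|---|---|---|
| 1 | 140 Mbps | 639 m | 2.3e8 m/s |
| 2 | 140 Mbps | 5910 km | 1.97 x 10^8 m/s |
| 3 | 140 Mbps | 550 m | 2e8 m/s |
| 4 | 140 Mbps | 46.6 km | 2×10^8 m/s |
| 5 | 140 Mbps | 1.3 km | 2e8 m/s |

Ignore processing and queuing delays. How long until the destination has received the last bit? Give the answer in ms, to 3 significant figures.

L = 1024 × 8 = 8192 bits.
Transmission delay per hop = L/R = 8192/140000000 = 0.0585143 ms; 5 hops → 0.292571 ms.
Propagation delays (d/s per hop): 0.00277826, 30, 0.00275, 0.233, 0.0065 ms; sum = 30.245 ms.
End-to-end = 30.5 ms.

30.5 ms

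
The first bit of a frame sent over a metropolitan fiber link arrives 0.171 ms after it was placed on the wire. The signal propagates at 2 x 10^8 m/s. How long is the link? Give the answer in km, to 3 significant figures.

d = s × t_prop = 200000000 × 0.000171 = 34.2 km.

34.2 km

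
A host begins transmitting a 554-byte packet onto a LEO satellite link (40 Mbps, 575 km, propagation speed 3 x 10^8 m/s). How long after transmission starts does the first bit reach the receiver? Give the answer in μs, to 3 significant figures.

First bit experiences only propagation delay: d/s = 575000/300000000 = 1920 μs.

1920 μs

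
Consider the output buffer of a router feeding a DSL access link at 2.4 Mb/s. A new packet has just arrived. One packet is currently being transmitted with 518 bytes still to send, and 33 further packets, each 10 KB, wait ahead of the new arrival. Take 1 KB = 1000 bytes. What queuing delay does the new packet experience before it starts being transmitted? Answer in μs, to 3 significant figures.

Each queued packet: L/R = 80000/2400000 = 33333.3 μs.
33 queued → 1100000 μs.
Plus remaining 4144 bits of current packet: 1726.67 μs.
Queuing delay = 1100000 μs.

1100000 μs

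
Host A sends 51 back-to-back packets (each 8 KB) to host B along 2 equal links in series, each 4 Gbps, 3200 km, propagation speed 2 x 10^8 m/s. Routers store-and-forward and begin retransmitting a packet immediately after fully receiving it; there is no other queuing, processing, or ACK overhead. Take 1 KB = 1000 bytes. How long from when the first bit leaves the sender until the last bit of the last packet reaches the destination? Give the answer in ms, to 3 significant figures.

32.8 ms

Per-hop transmission t_tx = L/R = 64000/4000000000 = 0.016 ms.
Per-hop propagation t_prop = 3200000/200000000 = 16 ms.
Pipeline fill: first packet needs 2·t_tx to clear all hops; remaining 50 packets each add one t_tx.
Total = (2+51-1)·t_tx + 2·t_prop = 52·0.016 + 2·16 = 32.8 ms.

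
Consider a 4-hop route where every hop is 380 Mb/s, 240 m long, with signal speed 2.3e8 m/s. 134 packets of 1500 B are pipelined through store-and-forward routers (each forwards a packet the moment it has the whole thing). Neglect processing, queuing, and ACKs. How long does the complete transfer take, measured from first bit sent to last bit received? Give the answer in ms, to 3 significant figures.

4.33 ms

Per-hop transmission t_tx = L/R = 12000/380000000 = 0.0315789 ms.
Per-hop propagation t_prop = 240/2.3e+08 = 0.00104348 ms.
Pipeline fill: first packet needs 4·t_tx to clear all hops; remaining 133 packets each add one t_tx.
Total = (4+134-1)·t_tx + 4·t_prop = 137·0.0315789 + 4·0.00104348 = 4.33 ms.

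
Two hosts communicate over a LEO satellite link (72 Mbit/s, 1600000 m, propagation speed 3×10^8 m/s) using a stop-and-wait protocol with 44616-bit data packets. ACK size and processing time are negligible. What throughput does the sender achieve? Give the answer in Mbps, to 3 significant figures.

t_tx = L/R = 44616/72000000 = 0.000619667 s.
t_prop = 1600000/300000000 = 0.00533333 s; RTT = 0.0106667 s.
Cycle = t_tx + RTT = 0.0112863 s.
Throughput = L / cycle = 44616 / 0.0112863 = 3.95 Mbps.

3.95 Mbps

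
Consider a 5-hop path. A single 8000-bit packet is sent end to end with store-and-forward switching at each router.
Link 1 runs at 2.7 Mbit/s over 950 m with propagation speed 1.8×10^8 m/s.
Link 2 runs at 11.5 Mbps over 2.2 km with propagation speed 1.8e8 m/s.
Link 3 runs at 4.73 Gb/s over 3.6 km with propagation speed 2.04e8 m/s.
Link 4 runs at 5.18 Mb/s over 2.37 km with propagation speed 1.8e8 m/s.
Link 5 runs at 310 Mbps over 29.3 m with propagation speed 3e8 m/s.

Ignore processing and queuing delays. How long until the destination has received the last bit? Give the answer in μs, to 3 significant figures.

5280 μs

Transmission delays (L/R per hop): 2962.96, 695.652, 1.69133, 1544.4, 25.8065 μs; sum = 5230.51 μs.
Propagation delays (d/s per hop): 5.27778, 12.2222, 17.6471, 13.1667, 0.0976667 μs; sum = 48.4114 μs.
End-to-end = 5280 μs.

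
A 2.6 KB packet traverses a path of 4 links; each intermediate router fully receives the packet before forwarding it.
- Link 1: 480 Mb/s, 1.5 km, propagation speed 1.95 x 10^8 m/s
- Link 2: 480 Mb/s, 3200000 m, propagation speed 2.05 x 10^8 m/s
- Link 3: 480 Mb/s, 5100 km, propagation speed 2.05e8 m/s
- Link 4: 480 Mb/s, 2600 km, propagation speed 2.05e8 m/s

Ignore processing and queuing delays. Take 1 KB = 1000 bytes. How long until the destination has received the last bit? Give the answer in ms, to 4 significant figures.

L = 20800 bits.
Transmission delay per hop = L/R = 20800/480000000 = 0.0433333 ms; 4 hops → 0.173333 ms.
Propagation delays (d/s per hop): 0.00769231, 15.6098, 24.878, 12.6829 ms; sum = 53.1784 ms.
End-to-end = 53.35 ms.

53.35 ms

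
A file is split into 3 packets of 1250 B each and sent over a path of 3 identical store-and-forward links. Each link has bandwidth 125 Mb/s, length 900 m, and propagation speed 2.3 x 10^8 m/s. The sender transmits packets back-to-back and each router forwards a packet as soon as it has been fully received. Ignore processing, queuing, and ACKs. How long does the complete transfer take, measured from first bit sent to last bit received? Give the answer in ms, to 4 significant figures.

Per-hop transmission t_tx = L/R = 10000/125000000 = 0.08 ms.
Per-hop propagation t_prop = 900/2.3e+08 = 0.00391304 ms.
Pipeline fill: first packet needs 3·t_tx to clear all hops; remaining 2 packets each add one t_tx.
Total = (3+3-1)·t_tx + 3·t_prop = 5·0.08 + 3·0.00391304 = 0.4117 ms.

0.4117 ms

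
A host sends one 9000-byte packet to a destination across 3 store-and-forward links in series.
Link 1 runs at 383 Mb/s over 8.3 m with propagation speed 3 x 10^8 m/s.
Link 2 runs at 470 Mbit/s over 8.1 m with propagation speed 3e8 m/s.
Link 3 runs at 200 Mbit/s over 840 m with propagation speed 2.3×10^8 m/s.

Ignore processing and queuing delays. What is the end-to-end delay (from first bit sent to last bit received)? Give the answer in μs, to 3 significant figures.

L = 9000 × 8 = 72000 bits.
Transmission delays (L/R per hop): 187.99, 153.191, 360 μs; sum = 701.181 μs.
Propagation delays (d/s per hop): 0.0276667, 0.027, 3.65217 μs; sum = 3.70684 μs.
End-to-end = 705 μs.

705 μs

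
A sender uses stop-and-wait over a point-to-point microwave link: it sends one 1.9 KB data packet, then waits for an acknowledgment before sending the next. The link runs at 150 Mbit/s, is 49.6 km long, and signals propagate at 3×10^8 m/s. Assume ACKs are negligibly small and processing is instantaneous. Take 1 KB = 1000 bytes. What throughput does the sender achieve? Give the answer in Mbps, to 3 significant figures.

35.2 Mbps

t_tx = L/R = 15200/150000000 = 0.000101333 s.
t_prop = 49600/300000000 = 0.000165333 s; RTT = 0.000330667 s.
Cycle = t_tx + RTT = 0.000432 s.
Throughput = L / cycle = 15200 / 0.000432 = 35.2 Mbps.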